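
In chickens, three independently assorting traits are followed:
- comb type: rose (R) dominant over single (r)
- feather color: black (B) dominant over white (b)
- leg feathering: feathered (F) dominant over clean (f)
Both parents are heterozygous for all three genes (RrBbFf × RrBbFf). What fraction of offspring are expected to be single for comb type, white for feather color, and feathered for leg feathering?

Trihybrid cross: RrBbFf × RrBbFf
Each trait segregates independently with a 3:1 phenotypic ratio, so each gene contributes 3/4 (dominant) or 1/4 (recessive).
Target: single (comb type), white (feather color), feathered (leg feathering)
Probability = product of independent per-trait probabilities
= 1/4 × 1/4 × 3/4 = 3/64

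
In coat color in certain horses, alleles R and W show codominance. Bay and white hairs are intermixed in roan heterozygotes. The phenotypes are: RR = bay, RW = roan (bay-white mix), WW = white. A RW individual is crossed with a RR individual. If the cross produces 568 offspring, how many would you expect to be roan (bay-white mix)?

Punnett square for RW × RR:
Offspring genotypes: 2 RR, 2 RW
Phenotype counts: 2 bay, 2 roan (bay-white mix)
roan (bay-white mix): 2 out of 4 → fraction 1/2
Expected count = 1/2 × 568 = 284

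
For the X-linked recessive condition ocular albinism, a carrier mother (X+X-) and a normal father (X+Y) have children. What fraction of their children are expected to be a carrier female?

Cross: X+X- × X+Y
Offspring: 1 X+X+, 1 X+Y, 1 X+X-, 1 X-Y
Probability of a carrier female: 1/4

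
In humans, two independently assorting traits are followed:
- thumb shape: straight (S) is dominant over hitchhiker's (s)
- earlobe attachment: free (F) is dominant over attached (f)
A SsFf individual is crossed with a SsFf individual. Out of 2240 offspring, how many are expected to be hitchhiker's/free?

Dihybrid cross SsFf × SsFf — consider each gene separately:
thumb shape: Ss × Ss → 1 SS, 2 Ss, 1 ss → 3 S_ : 1 ss (out of 4)
earlobe attachment: Ff × Ff → 1 FF, 2 Ff, 1 ff → 3 F_ : 1 ff (out of 4)
Combine (counts out of 4 × 4 = 16): straight/free (S_F_) = 3×3 = 9; straight/attached (S_ff) = 3×1 = 3; hitchhiker's/free (ssF_) = 1×3 = 3; hitchhiker's/attached (ssff) = 1×1 = 1
Phenotype counts (out of 16): 9 straight/free, 3 straight/attached, 3 hitchhiker's/free, 1 hitchhiker's/attached
hitchhiker's/free: 3 out of 16 → fraction 3/16
Expected count = 3/16 × 2240 = 420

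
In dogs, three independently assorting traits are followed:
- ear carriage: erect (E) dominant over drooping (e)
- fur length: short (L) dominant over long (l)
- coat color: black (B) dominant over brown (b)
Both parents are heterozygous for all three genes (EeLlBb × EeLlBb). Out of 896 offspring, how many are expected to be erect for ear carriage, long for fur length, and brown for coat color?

Trihybrid cross: EeLlBb × EeLlBb
Each trait segregates independently with a 3:1 phenotypic ratio, so each gene contributes 3/4 (dominant) or 1/4 (recessive).
Target: erect (ear carriage), long (fur length), brown (coat color)
Probability = product of independent per-trait probabilities
= 3/4 × 1/4 × 1/4 = 3/64
Expected count = 3/64 × 896 = 42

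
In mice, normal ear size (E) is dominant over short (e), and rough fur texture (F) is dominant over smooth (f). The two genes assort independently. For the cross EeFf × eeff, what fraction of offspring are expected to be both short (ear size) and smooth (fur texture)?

Dihybrid cross EeFf × eeff — consider each gene separately:
ear size: Ee × ee → 2 Ee, 2 ee → 2 E_ : 2 ee (out of 4)
fur texture: Ff × ff → 2 Ff, 2 ff → 2 F_ : 2 ff (out of 4)
Looking for: short (ee) and smooth (ff)
P(short) = 2/4, P(smooth) = 2/4
P(both) = 2/4 × 2/4 = 4/16 = 1/4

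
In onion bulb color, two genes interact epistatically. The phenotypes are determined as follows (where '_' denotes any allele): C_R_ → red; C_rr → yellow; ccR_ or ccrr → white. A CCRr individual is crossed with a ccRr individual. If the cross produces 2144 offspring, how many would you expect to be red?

Cross: CCRr × ccRr — consider each gene separately:
C gene: CC × cc → 4 Cc → 4 C_ (out of 4)
R gene: Rr × Rr → 1 RR, 2 Rr, 1 rr → 3 R_ : 1 rr (out of 4)
Genotype classes (out of 4 × 4 = 16): C_R_ = 4×3 = 12; C_rr = 4×1 = 4
Apply the phenotype rules: C_R_ (12) → red; C_rr (4) → yellow
Phenotype counts (out of 16): 12 red, 4 yellow
red: 12 out of 16 → fraction 3/4
Expected count = 3/4 × 2144 = 1608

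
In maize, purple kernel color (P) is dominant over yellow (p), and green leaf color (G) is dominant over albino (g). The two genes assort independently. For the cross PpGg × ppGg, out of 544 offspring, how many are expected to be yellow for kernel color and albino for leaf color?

Dihybrid cross PpGg × ppGg — consider each gene separately:
kernel color: Pp × pp → 2 Pp, 2 pp → 2 P_ : 2 pp (out of 4)
leaf color: Gg × Gg → 1 GG, 2 Gg, 1 gg → 3 G_ : 1 gg (out of 4)
Looking for: yellow (pp) and albino (gg)
P(yellow) = 2/4, P(albino) = 1/4
P(both) = 2/4 × 1/4 = 2/16 = 1/8
Expected count = 1/8 × 544 = 68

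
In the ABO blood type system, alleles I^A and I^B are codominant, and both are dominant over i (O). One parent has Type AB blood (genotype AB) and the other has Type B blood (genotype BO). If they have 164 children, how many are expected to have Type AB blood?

Cross: AB × BO
Possible offspring genotypes: 1 AB, 1 AO, 1 BB, 1 BO
Blood type counts: 1 Type AB, 1 Type A, 2 Type B
Probability of Type AB: 1/4
Expected count = 1/4 × 164 = 41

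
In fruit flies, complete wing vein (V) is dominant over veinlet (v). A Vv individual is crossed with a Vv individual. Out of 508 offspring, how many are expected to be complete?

Punnett square for Vv × Vv:
Offspring genotypes: 1 VV, 2 Vv, 1 vv
complete: 3, veinlet: 1
complete: 3 out of 4 → fraction 3/4
Expected count = 3/4 × 508 = 381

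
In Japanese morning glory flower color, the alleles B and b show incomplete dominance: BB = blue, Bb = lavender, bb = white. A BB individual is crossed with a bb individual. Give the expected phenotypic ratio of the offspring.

Punnett square for BB × bb:
Offspring genotypes: 4 Bb
Phenotype counts: 4 lavender
Ratio: all lavender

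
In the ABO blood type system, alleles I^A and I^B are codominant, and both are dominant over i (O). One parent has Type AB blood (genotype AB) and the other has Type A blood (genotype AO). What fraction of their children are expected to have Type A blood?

Cross: AB × AO
Possible offspring genotypes: 1 AA, 1 AO, 1 AB, 1 BO
Blood type counts: 2 Type A, 1 Type AB, 1 Type B
Probability of Type A: 2/4 = 1/2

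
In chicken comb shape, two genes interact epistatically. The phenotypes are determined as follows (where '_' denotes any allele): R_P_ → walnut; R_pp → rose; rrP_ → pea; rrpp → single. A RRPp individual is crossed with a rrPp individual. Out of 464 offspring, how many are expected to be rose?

Cross: RRPp × rrPp — consider each gene separately:
R gene: RR × rr → 4 Rr → 4 R_ (out of 4)
P gene: Pp × Pp → 1 PP, 2 Pp, 1 pp → 3 P_ : 1 pp (out of 4)
Genotype classes (out of 4 × 4 = 16): R_P_ = 4×3 = 12; R_pp = 4×1 = 4
Apply the phenotype rules: R_P_ (12) → walnut; R_pp (4) → rose
Phenotype counts (out of 16): 12 walnut, 4 rose
rose: 4 out of 16 → fraction 1/4
Expected count = 1/4 × 464 = 116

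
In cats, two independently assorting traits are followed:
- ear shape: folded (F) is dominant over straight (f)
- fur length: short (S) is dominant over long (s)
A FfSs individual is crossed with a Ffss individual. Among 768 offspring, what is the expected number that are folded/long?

Dihybrid cross FfSs × Ffss — consider each gene separately:
ear shape: Ff × Ff → 1 FF, 2 Ff, 1 ff → 3 F_ : 1 ff (out of 4)
fur length: Ss × ss → 2 Ss, 2 ss → 2 S_ : 2 ss (out of 4)
Combine (counts out of 4 × 4 = 16): folded/short (F_S_) = 3×2 = 6; folded/long (F_ss) = 3×2 = 6; straight/short (ffS_) = 1×2 = 2; straight/long (ffss) = 1×2 = 2
Phenotype counts (out of 16): 6 folded/short, 6 folded/long, 2 straight/short, 2 straight/long
folded/long: 6 out of 16 → fraction 3/8
Expected count = 3/8 × 768 = 288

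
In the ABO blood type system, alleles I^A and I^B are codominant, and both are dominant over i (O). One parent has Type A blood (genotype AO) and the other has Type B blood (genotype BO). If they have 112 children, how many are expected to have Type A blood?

Cross: AO × BO
Possible offspring genotypes: 1 AB, 1 AO, 1 BO, 1 OO
Blood type counts: 1 Type AB, 1 Type A, 1 Type B, 1 Type O
Probability of Type A: 1/4
Expected count = 1/4 × 112 = 28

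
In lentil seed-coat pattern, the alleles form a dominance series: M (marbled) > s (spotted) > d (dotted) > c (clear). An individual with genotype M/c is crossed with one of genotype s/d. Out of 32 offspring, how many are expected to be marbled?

Cross: M/c × s/d
Allele dominance: M > s > d > c
Offspring genotypes: 1 M/s, 1 M/d, 1 s/c, 1 d/c
Phenotype counts: 2 marbled, 1 spotted, 1 dotted
marbled: 2 out of 4 → fraction 1/2
Expected count = 1/2 × 32 = 16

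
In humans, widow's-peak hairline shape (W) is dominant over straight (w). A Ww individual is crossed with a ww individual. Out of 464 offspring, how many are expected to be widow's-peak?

Punnett square for Ww × ww:
Offspring genotypes: 2 Ww, 2 ww
widow's-peak: 2, straight: 2
widow's-peak: 2 out of 4 → fraction 1/2
Expected count = 1/2 × 464 = 232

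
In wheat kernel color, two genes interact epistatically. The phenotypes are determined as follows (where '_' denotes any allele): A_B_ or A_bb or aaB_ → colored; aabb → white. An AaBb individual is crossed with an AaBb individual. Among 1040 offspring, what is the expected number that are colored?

Cross: AaBb × AaBb — consider each gene separately:
A gene: Aa × Aa → 1 AA, 2 Aa, 1 aa → 3 A_ : 1 aa (out of 4)
B gene: Bb × Bb → 1 BB, 2 Bb, 1 bb → 3 B_ : 1 bb (out of 4)
Genotype classes (out of 4 × 4 = 16): A_B_ = 3×3 = 9; A_bb = 3×1 = 3; aaB_ = 1×3 = 3; aabb = 1×1 = 1
Apply the phenotype rules: A_B_ (9) + A_bb (3) + aaB_ (3) → colored; aabb (1) → white
Phenotype counts (out of 16): 15 colored, 1 white
colored: 15 out of 16 → fraction 15/16
Expected count = 15/16 × 1040 = 975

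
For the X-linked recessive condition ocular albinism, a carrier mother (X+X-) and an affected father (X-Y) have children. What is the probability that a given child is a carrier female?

Cross: X+X- × X-Y
Offspring: 1 X+X-, 1 X+Y, 1 X-X-, 1 X-Y
Probability of a carrier female: 1/4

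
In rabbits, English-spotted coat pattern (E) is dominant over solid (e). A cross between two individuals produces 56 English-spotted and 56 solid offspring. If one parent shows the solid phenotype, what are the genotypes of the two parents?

Observed offspring: 56 English-spotted, 56 solid
The observed ratio simplifies to 1:1. One parent shows solid, so its genotype must be ee. A 1:1 offspring split requires the other parent to be heterozygous (Ee).
Parent genotypes: ee × Ee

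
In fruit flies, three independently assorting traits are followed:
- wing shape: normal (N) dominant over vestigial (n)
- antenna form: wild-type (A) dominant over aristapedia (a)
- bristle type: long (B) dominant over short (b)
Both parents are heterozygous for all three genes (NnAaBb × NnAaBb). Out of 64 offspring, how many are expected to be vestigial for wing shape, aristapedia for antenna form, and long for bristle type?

Trihybrid cross: NnAaBb × NnAaBb
Each trait segregates independently with a 3:1 phenotypic ratio, so each gene contributes 3/4 (dominant) or 1/4 (recessive).
Target: vestigial (wing shape), aristapedia (antenna form), long (bristle type)
Probability = product of independent per-trait probabilities
= 1/4 × 1/4 × 3/4 = 3/64
Expected count = 3/64 × 64 = 3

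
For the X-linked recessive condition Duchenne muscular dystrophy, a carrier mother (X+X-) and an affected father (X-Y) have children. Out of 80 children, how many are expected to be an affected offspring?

Cross: X+X- × X-Y
Offspring: 1 X+X-, 1 X+Y, 1 X-X-, 1 X-Y
Probability of an affected offspring: 2/4 = 1/2
Expected count = 1/2 × 80 = 40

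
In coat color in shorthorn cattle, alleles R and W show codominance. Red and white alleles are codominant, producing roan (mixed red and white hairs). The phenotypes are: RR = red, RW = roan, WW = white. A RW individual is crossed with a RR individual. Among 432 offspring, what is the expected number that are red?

Punnett square for RW × RR:
Offspring genotypes: 2 RR, 2 RW
Phenotype counts: 2 red, 2 roan
red: 2 out of 4 → fraction 1/2
Expected count = 1/2 × 432 = 216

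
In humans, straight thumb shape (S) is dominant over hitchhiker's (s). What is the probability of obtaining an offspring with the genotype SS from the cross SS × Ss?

Punnett square for SS × Ss:
Offspring genotypes: 2 SS, 2 Ss
Total offspring: 4
Count with target: 2
Probability: 2/4 = 1/2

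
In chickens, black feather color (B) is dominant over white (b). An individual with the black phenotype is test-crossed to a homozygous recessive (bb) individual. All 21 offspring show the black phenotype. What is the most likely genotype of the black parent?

Test cross: ? × bb
All offspring are black.
If the unknown parent were heterozygous (Bb), about half of 21 offspring would be white; none are. The unknown parent is most likely homozygous dominant (BB).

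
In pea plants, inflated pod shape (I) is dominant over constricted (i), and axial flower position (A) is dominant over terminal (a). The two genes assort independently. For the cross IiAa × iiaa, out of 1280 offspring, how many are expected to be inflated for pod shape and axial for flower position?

Dihybrid cross IiAa × iiaa — consider each gene separately:
pod shape: Ii × ii → 2 Ii, 2 ii → 2 I_ : 2 ii (out of 4)
flower position: Aa × aa → 2 Aa, 2 aa → 2 A_ : 2 aa (out of 4)
Looking for: inflated (I_) and axial (A_)
P(inflated) = 2/4, P(axial) = 2/4
P(both) = 2/4 × 2/4 = 4/16 = 1/4
Expected count = 1/4 × 1280 = 320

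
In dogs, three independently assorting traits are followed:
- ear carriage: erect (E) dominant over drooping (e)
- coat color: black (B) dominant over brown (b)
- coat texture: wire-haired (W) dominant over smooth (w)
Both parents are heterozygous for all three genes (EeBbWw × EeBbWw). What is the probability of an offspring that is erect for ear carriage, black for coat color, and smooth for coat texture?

Trihybrid cross: EeBbWw × EeBbWw
Each trait segregates independently with a 3:1 phenotypic ratio, so each gene contributes 3/4 (dominant) or 1/4 (recessive).
Target: erect (ear carriage), black (coat color), smooth (coat texture)
Probability = product of independent per-trait probabilities
= 3/4 × 3/4 × 1/4 = 9/64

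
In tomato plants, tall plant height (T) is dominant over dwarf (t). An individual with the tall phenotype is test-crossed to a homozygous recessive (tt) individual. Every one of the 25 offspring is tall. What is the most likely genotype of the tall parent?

Test cross: ? × tt
All offspring are tall.
If the unknown parent were heterozygous (Tt), about half of 25 offspring would be dwarf; none are. The unknown parent is most likely homozygous dominant (TT).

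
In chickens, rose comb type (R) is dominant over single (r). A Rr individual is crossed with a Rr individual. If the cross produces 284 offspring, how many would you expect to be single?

Punnett square for Rr × Rr:
Offspring genotypes: 1 RR, 2 Rr, 1 rr
rose: 3, single: 1
single: 1 out of 4 → fraction 1/4
Expected count = 1/4 × 284 = 71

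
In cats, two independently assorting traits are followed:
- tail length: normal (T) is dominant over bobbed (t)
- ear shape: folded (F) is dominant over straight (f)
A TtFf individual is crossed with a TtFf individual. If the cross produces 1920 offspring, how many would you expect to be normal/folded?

Dihybrid cross TtFf × TtFf — consider each gene separately:
tail length: Tt × Tt → 1 TT, 2 Tt, 1 tt → 3 T_ : 1 tt (out of 4)
ear shape: Ff × Ff → 1 FF, 2 Ff, 1 ff → 3 F_ : 1 ff (out of 4)
Combine (counts out of 4 × 4 = 16): normal/folded (T_F_) = 3×3 = 9; normal/straight (T_ff) = 3×1 = 3; bobbed/folded (ttF_) = 1×3 = 3; bobbed/straight (ttff) = 1×1 = 1
Phenotype counts (out of 16): 9 normal/folded, 3 normal/straight, 3 bobbed/folded, 1 bobbed/straight
normal/folded: 9 out of 16 → fraction 9/16
Expected count = 9/16 × 1920 = 1080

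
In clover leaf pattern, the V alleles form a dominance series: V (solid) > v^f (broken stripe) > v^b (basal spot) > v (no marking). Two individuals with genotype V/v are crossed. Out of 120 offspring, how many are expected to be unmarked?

Cross: V/v × V/v
Allele dominance: V > v^f > v^b > v
Offspring genotypes: 1 V/V, 2 V/v, 1 v/v
Phenotype counts: 3 solid, 1 unmarked
unmarked: 1 out of 4 → fraction 1/4
Expected count = 1/4 × 120 = 30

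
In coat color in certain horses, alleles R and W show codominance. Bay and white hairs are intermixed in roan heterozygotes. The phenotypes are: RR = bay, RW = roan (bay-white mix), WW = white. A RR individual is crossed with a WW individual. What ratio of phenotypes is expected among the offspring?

Punnett square for RR × WW:
Offspring genotypes: 4 RW
Phenotype counts: 4 roan (bay-white mix)
Ratio: all roan (bay-white mix)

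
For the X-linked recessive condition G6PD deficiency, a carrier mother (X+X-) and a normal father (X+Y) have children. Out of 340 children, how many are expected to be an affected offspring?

Cross: X+X- × X+Y
Offspring: 1 X+X+, 1 X+Y, 1 X+X-, 1 X-Y
Probability of an affected offspring: 1/4
Expected count = 1/4 × 340 = 85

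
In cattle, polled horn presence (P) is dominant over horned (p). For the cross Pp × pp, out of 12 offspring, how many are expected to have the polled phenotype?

Punnett square for Pp × pp:
Offspring genotypes: 2 Pp, 2 pp
Total offspring: 4
Count with target: 2
Probability: 2/4 = 1/2
Expected count = 1/2 × 12 = 6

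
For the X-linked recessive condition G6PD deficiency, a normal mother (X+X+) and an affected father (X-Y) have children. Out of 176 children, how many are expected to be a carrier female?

Cross: X+X+ × X-Y
Offspring: 2 X+X-, 2 X+Y
Probability of a carrier female: 2/4 = 1/2
Expected count = 1/2 × 176 = 88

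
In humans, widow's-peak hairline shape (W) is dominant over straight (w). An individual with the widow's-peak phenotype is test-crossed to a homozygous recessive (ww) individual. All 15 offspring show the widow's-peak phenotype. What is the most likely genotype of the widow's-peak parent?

Test cross: ? × ww
All offspring are widow's-peak.
If the unknown parent were heterozygous (Ww), about half of 15 offspring would be straight; none are. The unknown parent is most likely homozygous dominant (WW).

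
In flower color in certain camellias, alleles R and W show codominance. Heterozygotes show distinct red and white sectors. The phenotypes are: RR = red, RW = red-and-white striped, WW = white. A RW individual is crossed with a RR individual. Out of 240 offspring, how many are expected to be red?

Punnett square for RW × RR:
Offspring genotypes: 2 RR, 2 RW
Phenotype counts: 2 red, 2 red-and-white striped
red: 2 out of 4 → fraction 1/2
Expected count = 1/2 × 240 = 120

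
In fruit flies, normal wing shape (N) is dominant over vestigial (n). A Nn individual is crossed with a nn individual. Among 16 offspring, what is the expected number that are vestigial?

Punnett square for Nn × nn:
Offspring genotypes: 2 Nn, 2 nn
normal: 2, vestigial: 2
vestigial: 2 out of 4 → fraction 1/2
Expected count = 1/2 × 16 = 8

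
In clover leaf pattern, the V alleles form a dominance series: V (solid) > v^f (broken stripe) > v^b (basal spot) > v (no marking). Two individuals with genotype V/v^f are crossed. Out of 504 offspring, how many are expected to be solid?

Cross: V/v^f × V/v^f
Allele dominance: V > v^f > v^b > v
Offspring genotypes: 1 V/V, 2 V/v^f, 1 v^f/v^f
Phenotype counts: 3 solid, 1 broken stripe
solid: 3 out of 4 → fraction 3/4
Expected count = 3/4 × 504 = 378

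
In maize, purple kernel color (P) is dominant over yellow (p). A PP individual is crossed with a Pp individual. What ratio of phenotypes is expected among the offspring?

Punnett square for PP × Pp:
Offspring genotypes: 2 PP, 2 Pp
purple: 4, yellow: 0
Ratio: all purple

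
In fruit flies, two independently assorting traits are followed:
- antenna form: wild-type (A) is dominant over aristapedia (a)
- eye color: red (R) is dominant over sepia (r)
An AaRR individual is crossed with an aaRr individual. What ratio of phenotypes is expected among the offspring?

Dihybrid cross AaRR × aaRr — consider each gene separately:
antenna form: Aa × aa → 2 Aa, 2 aa → 2 A_ : 2 aa (out of 4)
eye color: RR × Rr → 2 RR, 2 Rr → 4 R_ (out of 4)
Combine (counts out of 4 × 4 = 16): wild-type/red (A_R_) = 2×4 = 8; aristapedia/red (aaR_) = 2×4 = 8
Phenotype counts (out of 16): 8 wild-type/red, 8 aristapedia/red
Ratio: 1 wild-type/red : 1 aristapedia/red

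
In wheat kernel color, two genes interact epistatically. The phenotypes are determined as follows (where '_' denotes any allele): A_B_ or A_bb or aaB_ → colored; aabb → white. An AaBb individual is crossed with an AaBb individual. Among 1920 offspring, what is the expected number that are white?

Cross: AaBb × AaBb — consider each gene separately:
A gene: Aa × Aa → 1 AA, 2 Aa, 1 aa → 3 A_ : 1 aa (out of 4)
B gene: Bb × Bb → 1 BB, 2 Bb, 1 bb → 3 B_ : 1 bb (out of 4)
Genotype classes (out of 4 × 4 = 16): A_B_ = 3×3 = 9; A_bb = 3×1 = 3; aaB_ = 1×3 = 3; aabb = 1×1 = 1
Apply the phenotype rules: A_B_ (9) + A_bb (3) + aaB_ (3) → colored; aabb (1) → white
Phenotype counts (out of 16): 15 colored, 1 white
white: 1 out of 16 → fraction 1/16
Expected count = 1/16 × 1920 = 120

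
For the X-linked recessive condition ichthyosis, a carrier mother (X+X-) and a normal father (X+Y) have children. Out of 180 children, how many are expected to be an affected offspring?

Cross: X+X- × X+Y
Offspring: 1 X+X+, 1 X+Y, 1 X+X-, 1 X-Y
Probability of an affected offspring: 1/4
Expected count = 1/4 × 180 = 45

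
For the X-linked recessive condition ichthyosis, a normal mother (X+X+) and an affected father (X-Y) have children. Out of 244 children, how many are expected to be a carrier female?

Cross: X+X+ × X-Y
Offspring: 2 X+X-, 2 X+Y
Probability of a carrier female: 2/4 = 1/2
Expected count = 1/2 × 244 = 122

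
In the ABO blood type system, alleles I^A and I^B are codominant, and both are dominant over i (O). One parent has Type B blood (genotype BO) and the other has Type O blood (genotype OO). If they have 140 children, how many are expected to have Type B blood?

Cross: BO × OO
Possible offspring genotypes: 2 BO, 2 OO
Blood type counts: 2 Type B, 2 Type O
Probability of Type B: 2/4 = 1/2
Expected count = 1/2 × 140 = 70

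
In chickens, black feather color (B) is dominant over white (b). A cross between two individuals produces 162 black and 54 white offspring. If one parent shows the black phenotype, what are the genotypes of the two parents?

Observed offspring: 162 black, 54 white
The observed ratio simplifies to 3:1. White (bb) offspring appear, so each parent must contribute one b allele. The parent stated to show black carries B, so it is Bb. The other parent is then either Bb or bb: Bb × bb would give a 1:1 split, whereas Bb × Bb gives 3:1 — matching the data. So both parents are heterozygous (Bb × Bb).
Parent genotypes: Bb × Bb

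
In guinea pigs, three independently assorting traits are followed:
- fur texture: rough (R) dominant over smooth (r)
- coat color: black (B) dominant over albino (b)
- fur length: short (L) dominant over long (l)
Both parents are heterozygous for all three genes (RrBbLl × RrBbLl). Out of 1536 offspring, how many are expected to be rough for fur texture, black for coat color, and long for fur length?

Trihybrid cross: RrBbLl × RrBbLl
Each trait segregates independently with a 3:1 phenotypic ratio, so each gene contributes 3/4 (dominant) or 1/4 (recessive).
Target: rough (fur texture), black (coat color), long (fur length)
Probability = product of independent per-trait probabilities
= 3/4 × 3/4 × 1/4 = 9/64
Expected count = 9/64 × 1536 = 216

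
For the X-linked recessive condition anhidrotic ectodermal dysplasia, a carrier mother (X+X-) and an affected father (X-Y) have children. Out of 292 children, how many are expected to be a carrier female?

Cross: X+X- × X-Y
Offspring: 1 X+X-, 1 X+Y, 1 X-X-, 1 X-Y
Probability of a carrier female: 1/4
Expected count = 1/4 × 292 = 73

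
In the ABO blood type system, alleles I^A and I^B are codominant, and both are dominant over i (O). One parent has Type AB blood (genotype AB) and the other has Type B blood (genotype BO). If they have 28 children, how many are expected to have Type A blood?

Cross: AB × BO
Possible offspring genotypes: 1 AB, 1 AO, 1 BB, 1 BO
Blood type counts: 1 Type AB, 1 Type A, 2 Type B
Probability of Type A: 1/4
Expected count = 1/4 × 28 = 7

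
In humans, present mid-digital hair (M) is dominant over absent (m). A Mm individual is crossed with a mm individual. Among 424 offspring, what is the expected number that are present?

Punnett square for Mm × mm:
Offspring genotypes: 2 Mm, 2 mm
present: 2, absent: 2
present: 2 out of 4 → fraction 1/2
Expected count = 1/2 × 424 = 212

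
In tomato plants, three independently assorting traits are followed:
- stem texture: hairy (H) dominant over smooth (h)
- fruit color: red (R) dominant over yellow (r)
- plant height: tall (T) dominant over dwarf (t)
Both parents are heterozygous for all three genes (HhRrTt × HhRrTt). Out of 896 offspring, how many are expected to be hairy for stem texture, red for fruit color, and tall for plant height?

Trihybrid cross: HhRrTt × HhRrTt
Each trait segregates independently with a 3:1 phenotypic ratio, so each gene contributes 3/4 (dominant) or 1/4 (recessive).
Target: hairy (stem texture), red (fruit color), tall (plant height)
Probability = product of independent per-trait probabilities
= 3/4 × 3/4 × 3/4 = 27/64
Expected count = 27/64 × 896 = 378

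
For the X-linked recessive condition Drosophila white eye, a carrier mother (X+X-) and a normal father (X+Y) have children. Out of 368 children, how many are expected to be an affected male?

Cross: X+X- × X+Y
Offspring: 1 X+X+, 1 X+Y, 1 X+X-, 1 X-Y
Probability of an affected male: 1/4
Expected count = 1/4 × 368 = 92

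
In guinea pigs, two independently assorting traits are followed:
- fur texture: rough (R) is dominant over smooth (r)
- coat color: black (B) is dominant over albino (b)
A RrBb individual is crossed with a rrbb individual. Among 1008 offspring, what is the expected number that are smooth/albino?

Dihybrid cross RrBb × rrbb — consider each gene separately:
fur texture: Rr × rr → 2 Rr, 2 rr → 2 R_ : 2 rr (out of 4)
coat color: Bb × bb → 2 Bb, 2 bb → 2 B_ : 2 bb (out of 4)
Combine (counts out of 4 × 4 = 16): rough/black (R_B_) = 2×2 = 4; rough/albino (R_bb) = 2×2 = 4; smooth/black (rrB_) = 2×2 = 4; smooth/albino (rrbb) = 2×2 = 4
Phenotype counts (out of 16): 4 rough/black, 4 rough/albino, 4 smooth/black, 4 smooth/albino
smooth/albino: 4 out of 16 → fraction 1/4
Expected count = 1/4 × 1008 = 252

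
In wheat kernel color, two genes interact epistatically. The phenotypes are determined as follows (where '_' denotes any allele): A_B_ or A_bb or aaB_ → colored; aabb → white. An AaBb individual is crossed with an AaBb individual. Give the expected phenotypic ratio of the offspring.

Cross: AaBb × AaBb — consider each gene separately:
A gene: Aa × Aa → 1 AA, 2 Aa, 1 aa → 3 A_ : 1 aa (out of 4)
B gene: Bb × Bb → 1 BB, 2 Bb, 1 bb → 3 B_ : 1 bb (out of 4)
Genotype classes (out of 4 × 4 = 16): A_B_ = 3×3 = 9; A_bb = 3×1 = 3; aaB_ = 1×3 = 3; aabb = 1×1 = 1
Apply the phenotype rules: A_B_ (9) + A_bb (3) + aaB_ (3) → colored; aabb (1) → white
Phenotype counts (out of 16): 15 colored, 1 white
Ratio: 15 colored : 1 white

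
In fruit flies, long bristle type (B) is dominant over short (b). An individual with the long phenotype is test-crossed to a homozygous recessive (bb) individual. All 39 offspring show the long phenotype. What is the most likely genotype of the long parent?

Test cross: ? × bb
All offspring are long.
If the unknown parent were heterozygous (Bb), about half of 39 offspring would be short; none are. The unknown parent is most likely homozygous dominant (BB).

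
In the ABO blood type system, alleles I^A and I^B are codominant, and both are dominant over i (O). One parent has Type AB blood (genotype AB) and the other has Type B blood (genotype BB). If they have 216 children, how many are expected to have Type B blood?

Cross: AB × BB
Possible offspring genotypes: 2 AB, 2 BB
Blood type counts: 2 Type AB, 2 Type B
Probability of Type B: 2/4 = 1/2
Expected count = 1/2 × 216 = 108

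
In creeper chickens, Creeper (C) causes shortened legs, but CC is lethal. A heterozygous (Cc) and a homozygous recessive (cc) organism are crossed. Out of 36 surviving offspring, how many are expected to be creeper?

Cross: Cc × cc
Punnett square offspring (before lethality): 2 Cc, 2 cc
No CC offspring are produced in this cross.
creeper: 2 out of 4 → fraction 1/2
Expected count = 1/2 × 36 = 18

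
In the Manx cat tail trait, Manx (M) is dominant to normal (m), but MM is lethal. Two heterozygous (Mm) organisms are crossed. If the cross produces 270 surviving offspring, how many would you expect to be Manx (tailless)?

Cross: Mm × Mm
Punnett square offspring (before lethality): 1 MM, 2 Mm, 1 mm
The MM genotype is lethal (embryos die); surviving offspring: 2 Mm, 1 mm
Manx (tailless): 2 out of 3 → fraction 2/3
Expected count = 2/3 × 270 = 180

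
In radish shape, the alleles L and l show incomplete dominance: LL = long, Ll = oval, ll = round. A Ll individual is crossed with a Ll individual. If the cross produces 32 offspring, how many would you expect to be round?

Punnett square for Ll × Ll:
Offspring genotypes: 1 LL, 2 Ll, 1 ll
Phenotype counts: 1 long, 2 oval, 1 round
round: 1 out of 4 → fraction 1/4
Expected count = 1/4 × 32 = 8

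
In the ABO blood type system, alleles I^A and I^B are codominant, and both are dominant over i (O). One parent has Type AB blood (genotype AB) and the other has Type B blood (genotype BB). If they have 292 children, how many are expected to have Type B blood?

Cross: AB × BB
Possible offspring genotypes: 2 AB, 2 BB
Blood type counts: 2 Type AB, 2 Type B
Probability of Type B: 2/4 = 1/2
Expected count = 1/2 × 292 = 146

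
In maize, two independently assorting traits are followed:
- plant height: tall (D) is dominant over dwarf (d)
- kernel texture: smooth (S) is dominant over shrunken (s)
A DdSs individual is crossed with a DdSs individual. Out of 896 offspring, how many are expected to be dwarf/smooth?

Dihybrid cross DdSs × DdSs — consider each gene separately:
plant height: Dd × Dd → 1 DD, 2 Dd, 1 dd → 3 D_ : 1 dd (out of 4)
kernel texture: Ss × Ss → 1 SS, 2 Ss, 1 ss → 3 S_ : 1 ss (out of 4)
Combine (counts out of 4 × 4 = 16): tall/smooth (D_S_) = 3×3 = 9; tall/shrunken (D_ss) = 3×1 = 3; dwarf/smooth (ddS_) = 1×3 = 3; dwarf/shrunken (ddss) = 1×1 = 1
Phenotype counts (out of 16): 9 tall/smooth, 3 tall/shrunken, 3 dwarf/smooth, 1 dwarf/shrunken
dwarf/smooth: 3 out of 16 → fraction 3/16
Expected count = 3/16 × 896 = 168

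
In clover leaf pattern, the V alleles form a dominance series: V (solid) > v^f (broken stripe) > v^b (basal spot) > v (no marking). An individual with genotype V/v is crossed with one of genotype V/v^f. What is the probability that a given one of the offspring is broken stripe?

Cross: V/v × V/v^f
Allele dominance: V > v^f > v^b > v
Offspring genotypes: 1 V/V, 1 V/v^f, 1 V/v, 1 v^f/v
Phenotype counts: 3 solid, 1 broken stripe
broken stripe: 1 out of 4
Probability: 1/4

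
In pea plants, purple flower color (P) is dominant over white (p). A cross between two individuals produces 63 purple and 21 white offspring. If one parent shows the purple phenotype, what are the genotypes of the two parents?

Observed offspring: 63 purple, 21 white
The observed ratio simplifies to 3:1. White (pp) offspring appear, so each parent must contribute one p allele. The parent stated to show purple carries P, so it is Pp. The other parent is then either Pp or pp: Pp × pp would give a 1:1 split, whereas Pp × Pp gives 3:1 — matching the data. So both parents are heterozygous (Pp × Pp).
Parent genotypes: Pp × Pp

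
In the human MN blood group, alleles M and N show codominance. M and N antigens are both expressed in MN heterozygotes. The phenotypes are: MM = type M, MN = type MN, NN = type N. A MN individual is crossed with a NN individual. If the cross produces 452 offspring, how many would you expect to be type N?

Punnett square for MN × NN:
Offspring genotypes: 2 MN, 2 NN
Phenotype counts: 2 type MN, 2 type N
type N: 2 out of 4 → fraction 1/2
Expected count = 1/2 × 452 = 226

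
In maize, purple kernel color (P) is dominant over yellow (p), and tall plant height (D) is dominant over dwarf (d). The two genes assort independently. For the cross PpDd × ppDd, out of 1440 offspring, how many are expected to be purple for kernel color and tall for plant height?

Dihybrid cross PpDd × ppDd — consider each gene separately:
kernel color: Pp × pp → 2 Pp, 2 pp → 2 P_ : 2 pp (out of 4)
plant height: Dd × Dd → 1 DD, 2 Dd, 1 dd → 3 D_ : 1 dd (out of 4)
Looking for: purple (P_) and tall (D_)
P(purple) = 2/4, P(tall) = 3/4
P(both) = 2/4 × 3/4 = 6/16 = 3/8
Expected count = 3/8 × 1440 = 540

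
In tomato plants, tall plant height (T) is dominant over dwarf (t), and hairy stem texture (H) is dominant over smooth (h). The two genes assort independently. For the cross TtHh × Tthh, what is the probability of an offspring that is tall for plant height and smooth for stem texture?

Dihybrid cross TtHh × Tthh — consider each gene separately:
plant height: Tt × Tt → 1 TT, 2 Tt, 1 tt → 3 T_ : 1 tt (out of 4)
stem texture: Hh × hh → 2 Hh, 2 hh → 2 H_ : 2 hh (out of 4)
Looking for: tall (T_) and smooth (hh)
P(tall) = 3/4, P(smooth) = 2/4
P(both) = 3/4 × 2/4 = 6/16 = 3/8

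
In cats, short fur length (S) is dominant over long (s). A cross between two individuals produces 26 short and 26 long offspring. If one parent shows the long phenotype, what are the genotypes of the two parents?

Observed offspring: 26 short, 26 long
The observed ratio simplifies to 1:1. One parent shows long, so its genotype must be ss. A 1:1 offspring split requires the other parent to be heterozygous (Ss).
Parent genotypes: ss × Ss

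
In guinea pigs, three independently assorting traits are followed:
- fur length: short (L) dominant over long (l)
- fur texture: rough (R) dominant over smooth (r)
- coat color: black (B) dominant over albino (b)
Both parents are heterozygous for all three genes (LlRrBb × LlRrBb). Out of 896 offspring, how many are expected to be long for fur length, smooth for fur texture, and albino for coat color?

Trihybrid cross: LlRrBb × LlRrBb
Each trait segregates independently with a 3:1 phenotypic ratio, so each gene contributes 3/4 (dominant) or 1/4 (recessive).
Target: long (fur length), smooth (fur texture), albino (coat color)
Probability = product of independent per-trait probabilities
= 1/4 × 1/4 × 1/4 = 1/64
Expected count = 1/64 × 896 = 14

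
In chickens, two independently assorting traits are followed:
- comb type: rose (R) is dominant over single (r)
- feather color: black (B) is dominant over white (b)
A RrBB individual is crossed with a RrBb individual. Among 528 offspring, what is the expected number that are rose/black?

Dihybrid cross RrBB × RrBb — consider each gene separately:
comb type: Rr × Rr → 1 RR, 2 Rr, 1 rr → 3 R_ : 1 rr (out of 4)
feather color: BB × Bb → 2 BB, 2 Bb → 4 B_ (out of 4)
Combine (counts out of 4 × 4 = 16): rose/black (R_B_) = 3×4 = 12; single/black (rrB_) = 1×4 = 4
Phenotype counts (out of 16): 12 rose/black, 4 single/black
rose/black: 12 out of 16 → fraction 3/4
Expected count = 3/4 × 528 = 396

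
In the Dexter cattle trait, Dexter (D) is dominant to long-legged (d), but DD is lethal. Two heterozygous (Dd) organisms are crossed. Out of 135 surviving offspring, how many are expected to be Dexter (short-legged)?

Cross: Dd × Dd
Punnett square offspring (before lethality): 1 DD, 2 Dd, 1 dd
The DD genotype is lethal (embryos die); surviving offspring: 2 Dd, 1 dd
Dexter (short-legged): 2 out of 3 → fraction 2/3
Expected count = 2/3 × 135 = 90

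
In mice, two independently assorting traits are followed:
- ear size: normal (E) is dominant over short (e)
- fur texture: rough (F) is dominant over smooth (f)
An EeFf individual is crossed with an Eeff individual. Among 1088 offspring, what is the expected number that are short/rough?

Dihybrid cross EeFf × Eeff — consider each gene separately:
ear size: Ee × Ee → 1 EE, 2 Ee, 1 ee → 3 E_ : 1 ee (out of 4)
fur texture: Ff × ff → 2 Ff, 2 ff → 2 F_ : 2 ff (out of 4)
Combine (counts out of 4 × 4 = 16): normal/rough (E_F_) = 3×2 = 6; normal/smooth (E_ff) = 3×2 = 6; short/rough (eeF_) = 1×2 = 2; short/smooth (eeff) = 1×2 = 2
Phenotype counts (out of 16): 6 normal/rough, 6 normal/smooth, 2 short/rough, 2 short/smooth
short/rough: 2 out of 16 → fraction 1/8
Expected count = 1/8 × 1088 = 136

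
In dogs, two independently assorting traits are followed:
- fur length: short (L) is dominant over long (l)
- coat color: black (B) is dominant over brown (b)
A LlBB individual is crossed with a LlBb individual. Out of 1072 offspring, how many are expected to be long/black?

Dihybrid cross LlBB × LlBb — consider each gene separately:
fur length: Ll × Ll → 1 LL, 2 Ll, 1 ll → 3 L_ : 1 ll (out of 4)
coat color: BB × Bb → 2 BB, 2 Bb → 4 B_ (out of 4)
Combine (counts out of 4 × 4 = 16): short/black (L_B_) = 3×4 = 12; long/black (llB_) = 1×4 = 4
Phenotype counts (out of 16): 12 short/black, 4 long/black
long/black: 4 out of 16 → fraction 1/4
Expected count = 1/4 × 1072 = 268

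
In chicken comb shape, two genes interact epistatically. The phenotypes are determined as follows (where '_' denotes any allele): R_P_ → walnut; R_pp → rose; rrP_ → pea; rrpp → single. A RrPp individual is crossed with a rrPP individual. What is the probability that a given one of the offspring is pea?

Cross: RrPp × rrPP — consider each gene separately:
R gene: Rr × rr → 2 Rr, 2 rr → 2 R_ : 2 rr (out of 4)
P gene: Pp × PP → 2 PP, 2 Pp → 4 P_ (out of 4)
Genotype classes (out of 4 × 4 = 16): R_P_ = 2×4 = 8; rrP_ = 2×4 = 8
Apply the phenotype rules: R_P_ (8) → walnut; rrP_ (8) → pea
Phenotype counts (out of 16): 8 walnut, 8 pea
pea: 8 out of 16
Probability: 8/16 = 1/2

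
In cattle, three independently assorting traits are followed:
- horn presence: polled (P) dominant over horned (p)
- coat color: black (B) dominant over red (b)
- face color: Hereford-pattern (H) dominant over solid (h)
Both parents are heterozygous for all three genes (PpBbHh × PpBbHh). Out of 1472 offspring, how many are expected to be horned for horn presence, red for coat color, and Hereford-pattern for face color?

Trihybrid cross: PpBbHh × PpBbHh
Each trait segregates independently with a 3:1 phenotypic ratio, so each gene contributes 3/4 (dominant) or 1/4 (recessive).
Target: horned (horn presence), red (coat color), Hereford-pattern (face color)
Probability = product of independent per-trait probabilities
= 1/4 × 1/4 × 3/4 = 3/64
Expected count = 3/64 × 1472 = 69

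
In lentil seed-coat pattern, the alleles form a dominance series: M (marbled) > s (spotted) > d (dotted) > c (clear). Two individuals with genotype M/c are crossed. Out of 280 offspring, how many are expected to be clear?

Cross: M/c × M/c
Allele dominance: M > s > d > c
Offspring genotypes: 1 M/M, 2 M/c, 1 c/c
Phenotype counts: 3 marbled, 1 clear
clear: 1 out of 4 → fraction 1/4
Expected count = 1/4 × 280 = 70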